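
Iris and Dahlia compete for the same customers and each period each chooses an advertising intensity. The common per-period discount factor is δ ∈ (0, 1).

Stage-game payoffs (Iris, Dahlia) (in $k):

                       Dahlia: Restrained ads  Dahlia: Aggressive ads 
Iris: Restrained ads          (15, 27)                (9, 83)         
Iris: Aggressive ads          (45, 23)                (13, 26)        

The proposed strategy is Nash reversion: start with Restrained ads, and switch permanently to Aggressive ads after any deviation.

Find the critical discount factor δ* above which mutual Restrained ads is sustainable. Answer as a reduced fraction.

56/57

Iris's threshold: (45−15)/(45−13) = 15/16.
Dahlia's threshold: (83−27)/(83−26) = 56/57.
15/16 < 56/57, so Dahlia binds and δ* = 56/57.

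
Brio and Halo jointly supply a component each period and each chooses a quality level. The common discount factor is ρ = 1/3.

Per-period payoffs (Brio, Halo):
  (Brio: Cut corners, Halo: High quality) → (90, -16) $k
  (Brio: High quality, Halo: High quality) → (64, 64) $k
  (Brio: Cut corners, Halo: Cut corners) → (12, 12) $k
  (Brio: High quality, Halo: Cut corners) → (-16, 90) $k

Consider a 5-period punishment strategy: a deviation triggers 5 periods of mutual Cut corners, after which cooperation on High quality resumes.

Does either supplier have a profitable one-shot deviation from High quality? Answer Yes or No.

IC: ρ+…+ρ^5 ≥ (90−64)/(64−12) = 1/2.
At ρ = 1/3: partial sum = 0.4979 < 0.5000. Cooperation not sustainable.

Yes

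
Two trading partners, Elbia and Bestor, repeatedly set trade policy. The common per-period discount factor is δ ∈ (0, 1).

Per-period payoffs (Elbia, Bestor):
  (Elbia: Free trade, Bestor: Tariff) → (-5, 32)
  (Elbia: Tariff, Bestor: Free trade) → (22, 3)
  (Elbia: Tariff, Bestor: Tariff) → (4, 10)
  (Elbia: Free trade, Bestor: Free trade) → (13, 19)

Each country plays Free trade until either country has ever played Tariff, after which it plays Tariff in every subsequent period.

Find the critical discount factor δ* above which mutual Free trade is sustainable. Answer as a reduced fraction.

Elbia's threshold: (22−13)/(22−4) = 1/2.
Bestor's threshold: (32−19)/(32−10) = 13/22.
1/2 < 13/22, so Bestor binds and δ* = 13/22.

13/22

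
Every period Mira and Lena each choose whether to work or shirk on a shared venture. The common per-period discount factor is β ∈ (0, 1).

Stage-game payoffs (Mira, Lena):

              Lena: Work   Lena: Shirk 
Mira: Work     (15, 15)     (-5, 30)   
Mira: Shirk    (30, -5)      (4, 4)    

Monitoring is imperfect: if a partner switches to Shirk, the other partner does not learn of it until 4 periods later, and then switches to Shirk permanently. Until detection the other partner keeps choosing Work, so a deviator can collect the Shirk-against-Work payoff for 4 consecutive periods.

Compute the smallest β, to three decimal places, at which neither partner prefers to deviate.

0.872

A deviator earns 30 for 4 periods, then 4 forever; cooperating earns 15 forever. Multiplying the IC by (1−β):
15 ≥ 30(1−β^4) + 4β^4, so 26·β^4 ≥ 15 and β^4 ≥ 15/26.
β ≥ (15/26)^(1/4) ≈ 0.872.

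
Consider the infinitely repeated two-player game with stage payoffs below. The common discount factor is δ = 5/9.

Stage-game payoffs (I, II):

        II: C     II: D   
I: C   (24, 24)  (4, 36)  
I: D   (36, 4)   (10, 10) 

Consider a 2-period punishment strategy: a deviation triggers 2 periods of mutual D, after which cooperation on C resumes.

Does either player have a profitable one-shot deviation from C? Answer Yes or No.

No

Comparing payoff streams over the 3 periods until play realigns: cooperate → 24(1+δ+…+δ^2); deviate → 36 + 10(δ+…+δ^2).
Cooperation is sustained iff (24−10)(δ+…+δ^2) ≥ 36−24.
δ+…+δ^2 = 5/9·(1−(5/9)^2)/(1−5/9) = 0.8642, and (36−24)/(24−10) = 0.8571.
0.8642 ≥ 0.8571, so cooperation is sustainable.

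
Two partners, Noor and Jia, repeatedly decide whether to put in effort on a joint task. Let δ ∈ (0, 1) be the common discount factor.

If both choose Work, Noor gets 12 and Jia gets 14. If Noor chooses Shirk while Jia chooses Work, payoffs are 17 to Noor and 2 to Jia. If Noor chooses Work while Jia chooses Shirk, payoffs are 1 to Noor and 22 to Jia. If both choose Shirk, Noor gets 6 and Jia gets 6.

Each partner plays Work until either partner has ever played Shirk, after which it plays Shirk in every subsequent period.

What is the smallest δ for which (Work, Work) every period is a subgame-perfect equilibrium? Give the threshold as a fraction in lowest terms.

Noor: cooperation gives 12 each period; deviation gives 17 once then 6 forever.
  12/(1−δ) ≥ 17 + 6δ/(1−δ) ⇒ δ ≥ 5/11.
Jia: cooperation gives 14 each period; deviation gives 22 once then 6 forever.
  δ ≥ 8/16 = 1/2.
Both must hold, so the binding constraint is Jia's: δ ≥ 1/2.

1/2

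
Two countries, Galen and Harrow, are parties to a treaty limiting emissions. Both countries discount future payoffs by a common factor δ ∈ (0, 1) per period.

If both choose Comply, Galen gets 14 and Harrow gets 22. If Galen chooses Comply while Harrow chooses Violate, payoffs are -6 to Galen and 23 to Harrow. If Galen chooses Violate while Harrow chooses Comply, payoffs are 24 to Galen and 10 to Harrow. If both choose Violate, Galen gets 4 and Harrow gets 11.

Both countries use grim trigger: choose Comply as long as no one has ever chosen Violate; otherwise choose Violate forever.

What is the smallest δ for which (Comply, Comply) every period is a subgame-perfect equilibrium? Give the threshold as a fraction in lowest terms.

Galen: cooperation gives 14 each period; deviation gives 24 once then 4 forever.
  14/(1−δ) ≥ 24 + 4δ/(1−δ) ⇒ δ ≥ 10/20 = 1/2.
Harrow: cooperation gives 22 each period; deviation gives 23 once then 11 forever.
  δ ≥ 1/12.
Both must hold, so the binding constraint is Galen's: δ ≥ 1/2.

1/2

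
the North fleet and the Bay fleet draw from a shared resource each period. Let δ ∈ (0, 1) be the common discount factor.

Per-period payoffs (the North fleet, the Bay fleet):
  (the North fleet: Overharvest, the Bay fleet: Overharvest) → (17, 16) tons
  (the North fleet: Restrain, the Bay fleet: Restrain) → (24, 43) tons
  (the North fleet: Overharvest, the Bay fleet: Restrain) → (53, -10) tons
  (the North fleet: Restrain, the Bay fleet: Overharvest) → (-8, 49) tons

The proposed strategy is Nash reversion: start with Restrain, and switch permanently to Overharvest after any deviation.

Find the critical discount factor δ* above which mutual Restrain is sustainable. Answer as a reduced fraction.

the North fleet's threshold: (53−24)/(53−17) = 29/36.
the Bay fleet's threshold: (49−43)/(49−16) = 2/11.
29/36 > 2/11, so the North fleet binds and δ* = 29/36.

29/36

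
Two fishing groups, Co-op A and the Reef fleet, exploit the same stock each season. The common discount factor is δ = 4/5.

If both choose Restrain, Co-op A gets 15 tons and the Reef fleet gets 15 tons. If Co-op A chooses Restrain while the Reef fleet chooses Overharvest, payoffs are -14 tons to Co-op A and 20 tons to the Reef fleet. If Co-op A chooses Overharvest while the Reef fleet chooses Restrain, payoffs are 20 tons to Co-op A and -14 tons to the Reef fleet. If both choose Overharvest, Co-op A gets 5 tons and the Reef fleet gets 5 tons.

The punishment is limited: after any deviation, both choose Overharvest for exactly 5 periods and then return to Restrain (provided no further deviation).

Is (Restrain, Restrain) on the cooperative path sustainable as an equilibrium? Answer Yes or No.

IC: δ+…+δ^5 ≥ (20−15)/(15−5) = 1/2.
At δ = 4/5: partial sum = 2.6893 ≥ 0.5000. Cooperation sustainable.

Yes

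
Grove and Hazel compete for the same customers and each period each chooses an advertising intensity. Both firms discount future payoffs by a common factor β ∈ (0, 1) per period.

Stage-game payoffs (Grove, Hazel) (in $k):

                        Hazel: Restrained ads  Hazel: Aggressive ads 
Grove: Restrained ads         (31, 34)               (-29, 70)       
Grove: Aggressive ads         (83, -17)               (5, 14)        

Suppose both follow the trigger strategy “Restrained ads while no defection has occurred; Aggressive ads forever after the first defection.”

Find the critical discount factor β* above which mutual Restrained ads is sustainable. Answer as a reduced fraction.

Grove: cooperation gives 31 each period; deviation gives 83 once then 5 forever.
  31/(1−β) ≥ 83 + 5β/(1−β) ⇒ β ≥ 52/78 = 2/3.
Hazel: cooperation gives 34 each period; deviation gives 70 once then 14 forever.
  β ≥ 36/56 = 9/14.
Both must hold, so the binding constraint is Grove's: β ≥ 2/3.

2/3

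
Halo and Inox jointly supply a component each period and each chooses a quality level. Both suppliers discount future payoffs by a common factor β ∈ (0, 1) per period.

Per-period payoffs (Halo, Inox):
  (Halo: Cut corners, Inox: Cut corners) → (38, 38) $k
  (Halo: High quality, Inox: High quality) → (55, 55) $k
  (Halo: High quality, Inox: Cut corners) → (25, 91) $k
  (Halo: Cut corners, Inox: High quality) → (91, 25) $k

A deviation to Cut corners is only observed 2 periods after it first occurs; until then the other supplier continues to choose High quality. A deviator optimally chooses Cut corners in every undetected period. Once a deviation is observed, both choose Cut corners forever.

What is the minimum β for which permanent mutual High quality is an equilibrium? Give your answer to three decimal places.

0.824

The best deviation is to choose Cut corners for all 2 undetected periods, earning 91 each, then 38 forever once detected.
Deviation value: 91(1−β^2)/(1−β) + 38β^2/(1−β); cooperation value: 55/(1−β).
IC: 55 ≥ 91(1−β^2) + 38β^2 = 91 − 53β^2.
So β^2 ≥ 36/53, giving β ≥ (36/53)^(1/2) ≈ 0.824.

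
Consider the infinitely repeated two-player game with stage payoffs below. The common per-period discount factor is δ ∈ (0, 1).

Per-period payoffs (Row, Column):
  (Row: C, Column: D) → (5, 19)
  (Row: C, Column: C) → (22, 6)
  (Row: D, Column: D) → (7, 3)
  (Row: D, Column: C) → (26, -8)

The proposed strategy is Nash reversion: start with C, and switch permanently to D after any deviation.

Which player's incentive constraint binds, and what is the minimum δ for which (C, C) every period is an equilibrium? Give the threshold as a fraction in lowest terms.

Row: cooperation gives 22 each period; deviation gives 26 once then 7 forever.
  22/(1−δ) ≥ 26 + 7δ/(1−δ) ⇒ δ ≥ 4/19.
Column: cooperation gives 6 each period; deviation gives 19 once then 3 forever.
  δ ≥ 13/16.
Both must hold, so the binding constraint is Column's: δ ≥ 13/16.

Column; δ ≥ 13/16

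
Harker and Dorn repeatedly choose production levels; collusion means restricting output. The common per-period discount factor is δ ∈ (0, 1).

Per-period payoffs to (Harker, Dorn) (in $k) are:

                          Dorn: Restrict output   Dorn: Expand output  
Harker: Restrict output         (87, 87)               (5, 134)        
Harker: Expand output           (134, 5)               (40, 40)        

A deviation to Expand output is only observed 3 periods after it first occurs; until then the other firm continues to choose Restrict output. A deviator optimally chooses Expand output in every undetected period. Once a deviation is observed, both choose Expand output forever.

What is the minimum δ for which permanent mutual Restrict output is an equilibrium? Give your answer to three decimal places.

A deviator earns 134 for 3 periods, then 40 forever; cooperating earns 87 forever. Multiplying the IC by (1−δ):
87 ≥ 134(1−δ^3) + 40δ^3, so 94·δ^3 ≥ 47 and δ^3 ≥ 1/2.
δ ≥ (1/2)^(1/3) ≈ 0.794.

0.794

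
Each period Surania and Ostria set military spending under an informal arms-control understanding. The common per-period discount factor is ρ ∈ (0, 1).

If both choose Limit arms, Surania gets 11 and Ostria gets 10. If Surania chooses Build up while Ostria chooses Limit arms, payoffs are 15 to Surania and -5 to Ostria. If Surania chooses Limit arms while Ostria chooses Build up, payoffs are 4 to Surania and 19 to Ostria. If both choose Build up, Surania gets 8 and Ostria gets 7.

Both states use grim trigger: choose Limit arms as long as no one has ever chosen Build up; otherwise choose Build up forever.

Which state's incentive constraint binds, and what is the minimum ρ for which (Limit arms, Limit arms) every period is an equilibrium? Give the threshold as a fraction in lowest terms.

Surania's threshold: (15−11)/(15−8) = 4/7.
Ostria's threshold: (19−10)/(19−7) = 3/4.
4/7 < 3/4, so Ostria binds and ρ* = 3/4.

Ostria; ρ ≥ 3/4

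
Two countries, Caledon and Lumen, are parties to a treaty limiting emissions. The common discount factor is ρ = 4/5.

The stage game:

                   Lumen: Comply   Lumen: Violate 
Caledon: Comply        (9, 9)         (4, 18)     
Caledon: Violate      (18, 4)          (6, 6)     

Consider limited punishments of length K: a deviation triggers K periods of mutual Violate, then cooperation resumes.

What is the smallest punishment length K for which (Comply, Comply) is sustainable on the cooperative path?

No profitable deviation requires (9−6)(ρ+…+ρ^K) ≥ 18−9, i.e. ρ+…+ρ^K ≥ 3 ≈ 3.0000.
With ρ = 4/5, the partial sums are K=1: 0.8000, K=2: 1.4400, …, K=5: 2.6893, K=6: 2.9514, K=7: 3.1611.
K = 7 is the first length at which the sum reaches 3.0000.

7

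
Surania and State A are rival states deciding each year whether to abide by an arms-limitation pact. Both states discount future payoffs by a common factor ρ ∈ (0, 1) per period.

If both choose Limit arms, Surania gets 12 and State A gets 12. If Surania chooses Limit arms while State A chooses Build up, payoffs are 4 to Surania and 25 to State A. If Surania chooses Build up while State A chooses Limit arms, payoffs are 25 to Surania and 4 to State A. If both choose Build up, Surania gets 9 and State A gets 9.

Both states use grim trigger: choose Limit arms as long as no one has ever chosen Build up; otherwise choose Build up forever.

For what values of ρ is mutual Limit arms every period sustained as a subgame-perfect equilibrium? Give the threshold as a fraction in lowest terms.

13/16

12/(1−ρ) ≥ 25 + 9ρ/(1−ρ)
12 ≥ 25 − 16ρ
ρ ≥ 13/16.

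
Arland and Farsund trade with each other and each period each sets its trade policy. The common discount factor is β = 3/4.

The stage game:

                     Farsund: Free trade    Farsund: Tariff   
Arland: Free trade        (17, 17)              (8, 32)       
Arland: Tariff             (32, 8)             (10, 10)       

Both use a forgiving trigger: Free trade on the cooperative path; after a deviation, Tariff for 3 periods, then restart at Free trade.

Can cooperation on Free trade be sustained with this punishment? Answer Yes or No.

Comparing payoff streams over the 4 periods until play realigns: cooperate → 17(1+β+…+β^3); deviate → 32 + 10(β+…+β^3).
Cooperation is sustained iff (17−10)(β+…+β^3) ≥ 32−17.
β+…+β^3 = 3/4·(1−(3/4)^3)/(1−3/4) = 1.7344, and (32−17)/(17−10) = 2.1429.
1.7344 < 2.1429, so cooperation is not sustainable.

No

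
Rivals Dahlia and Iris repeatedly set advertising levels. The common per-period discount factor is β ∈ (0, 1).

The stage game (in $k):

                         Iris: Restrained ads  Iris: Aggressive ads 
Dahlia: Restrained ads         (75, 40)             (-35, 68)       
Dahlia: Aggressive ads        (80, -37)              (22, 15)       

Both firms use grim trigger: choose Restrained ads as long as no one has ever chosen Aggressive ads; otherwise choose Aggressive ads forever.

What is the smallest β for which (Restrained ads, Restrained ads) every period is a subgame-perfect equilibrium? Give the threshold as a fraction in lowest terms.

28/53

Dahlia's threshold: (80−75)/(80−22) = 5/58.
Iris's threshold: (68−40)/(68−15) = 28/53.
5/58 < 28/53, so Iris binds and β* = 28/53.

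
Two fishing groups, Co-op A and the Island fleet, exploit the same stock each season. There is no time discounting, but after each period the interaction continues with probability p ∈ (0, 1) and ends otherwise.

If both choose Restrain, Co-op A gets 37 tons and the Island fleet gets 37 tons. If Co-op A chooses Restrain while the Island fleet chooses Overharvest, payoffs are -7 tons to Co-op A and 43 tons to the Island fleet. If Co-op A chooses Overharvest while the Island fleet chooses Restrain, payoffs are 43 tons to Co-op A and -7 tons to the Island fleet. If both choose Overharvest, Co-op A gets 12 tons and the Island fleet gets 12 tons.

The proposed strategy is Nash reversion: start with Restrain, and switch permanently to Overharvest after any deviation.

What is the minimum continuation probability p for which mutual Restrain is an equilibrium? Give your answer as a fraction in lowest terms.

With no time discounting, the continuation probability p plays the role of the discount factor.
Grim-trigger IC: 37/(1−p) ≥ 43 + 12p/(1−p) ⇒ p ≥ (43−37)/(43−12) = 6/31.

6/31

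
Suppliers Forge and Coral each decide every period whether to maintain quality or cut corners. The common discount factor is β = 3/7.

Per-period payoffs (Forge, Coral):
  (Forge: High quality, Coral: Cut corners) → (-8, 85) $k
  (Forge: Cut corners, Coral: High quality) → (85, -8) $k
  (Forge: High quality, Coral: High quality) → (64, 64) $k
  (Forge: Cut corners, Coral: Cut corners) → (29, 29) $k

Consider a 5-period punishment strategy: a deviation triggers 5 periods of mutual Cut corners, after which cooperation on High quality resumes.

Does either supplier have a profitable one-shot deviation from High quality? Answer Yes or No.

No

Comparing payoff streams over the 6 periods until play realigns: cooperate → 64(1+β+…+β^5); deviate → 85 + 29(β+…+β^5).
Cooperation is sustained iff (64−29)(β+…+β^5) ≥ 85−64.
β+…+β^5 = 3/7·(1−(3/7)^5)/(1−3/7) = 0.7392, and (85−64)/(64−29) = 0.6000.
0.7392 ≥ 0.6000, so cooperation is sustainable.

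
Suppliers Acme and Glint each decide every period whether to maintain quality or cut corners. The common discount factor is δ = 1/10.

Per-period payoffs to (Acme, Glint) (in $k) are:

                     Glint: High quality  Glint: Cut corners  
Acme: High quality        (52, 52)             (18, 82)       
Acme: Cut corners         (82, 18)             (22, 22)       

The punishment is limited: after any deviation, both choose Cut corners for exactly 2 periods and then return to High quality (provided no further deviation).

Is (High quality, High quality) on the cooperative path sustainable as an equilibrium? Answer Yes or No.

No

IC: δ+…+δ^2 ≥ (82−52)/(52−22) = 1.
At δ = 1/10: partial sum = 0.1100 < 1.0000. Cooperation not sustainable.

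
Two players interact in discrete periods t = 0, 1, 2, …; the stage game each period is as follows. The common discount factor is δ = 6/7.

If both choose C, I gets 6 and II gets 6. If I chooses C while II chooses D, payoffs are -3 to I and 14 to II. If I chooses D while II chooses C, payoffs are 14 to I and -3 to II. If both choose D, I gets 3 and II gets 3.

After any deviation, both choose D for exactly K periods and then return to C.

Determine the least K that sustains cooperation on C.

IC: δ(1−δ^K)/(1−δ) ≥ (14−6)/(6−3) = 8/3.
With δ = 6/7: need 1 − δ^K ≥ 8/3·(1−6/7)/(6/7), i.e. δ^K ≤ 0.5556.
Since (6/7)^3 = 0.6297 and (6/7)^4 = 0.5398, the smallest such K is 4.

4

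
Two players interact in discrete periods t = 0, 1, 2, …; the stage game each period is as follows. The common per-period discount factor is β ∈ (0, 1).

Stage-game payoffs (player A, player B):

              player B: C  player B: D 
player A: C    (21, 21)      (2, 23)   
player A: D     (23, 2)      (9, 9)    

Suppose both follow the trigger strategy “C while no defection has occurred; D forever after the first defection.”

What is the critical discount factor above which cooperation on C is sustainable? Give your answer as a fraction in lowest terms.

One-period gain from deviating is 23 − 21 = 2. The loss is 21 − 9 = 12 in every subsequent period, with present value 12·β/(1−β).
Deviation is unprofitable when 12·β/(1−β) ≥ 2, i.e. β/(1−β) ≥ 1/6.
Equivalently β ≥ 2/(2+12) = 1/7.

1/7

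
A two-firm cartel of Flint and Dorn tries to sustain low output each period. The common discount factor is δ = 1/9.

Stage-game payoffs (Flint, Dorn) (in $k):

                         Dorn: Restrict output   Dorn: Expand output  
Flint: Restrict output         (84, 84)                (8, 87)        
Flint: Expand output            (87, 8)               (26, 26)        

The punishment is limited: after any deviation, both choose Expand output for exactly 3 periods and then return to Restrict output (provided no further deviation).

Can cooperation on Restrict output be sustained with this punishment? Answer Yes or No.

A one-shot deviation gives 87 now, then 26 for 3 periods, then back to 84.
Gain from deviating: (87−84) today; loss: (84−26) in each of the next 3 periods.
No-deviation condition: (84−26)(δ+…+δ^3) ≥ 87−84, i.e. δ+…+δ^3 ≥ 3/58.
At δ = 1/9: δ+…+δ^3 = 0.1248 ≥ 0.0517.
So cooperation is sustainable.

Yes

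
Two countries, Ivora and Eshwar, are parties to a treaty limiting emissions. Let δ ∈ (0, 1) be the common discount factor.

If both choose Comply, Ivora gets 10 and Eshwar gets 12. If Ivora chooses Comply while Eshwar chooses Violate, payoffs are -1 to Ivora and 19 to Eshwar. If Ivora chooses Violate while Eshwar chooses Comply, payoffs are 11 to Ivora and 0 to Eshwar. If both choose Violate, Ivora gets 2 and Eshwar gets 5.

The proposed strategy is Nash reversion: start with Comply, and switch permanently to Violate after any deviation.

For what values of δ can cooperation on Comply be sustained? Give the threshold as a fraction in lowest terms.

1/2

Ivora's threshold: (11−10)/(11−2) = 1/9.
Eshwar's threshold: (19−12)/(19−5) = 1/2.
1/9 < 1/2, so Eshwar binds and δ* = 1/2.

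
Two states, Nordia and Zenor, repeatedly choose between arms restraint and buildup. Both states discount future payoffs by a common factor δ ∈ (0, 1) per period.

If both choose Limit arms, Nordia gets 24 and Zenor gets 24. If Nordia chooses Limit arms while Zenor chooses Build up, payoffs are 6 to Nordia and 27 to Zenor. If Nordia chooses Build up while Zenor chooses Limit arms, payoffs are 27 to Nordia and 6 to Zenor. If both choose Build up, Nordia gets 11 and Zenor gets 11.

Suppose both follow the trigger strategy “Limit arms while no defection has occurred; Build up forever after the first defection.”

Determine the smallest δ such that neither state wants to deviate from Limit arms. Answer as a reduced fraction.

24/(1−δ) ≥ 27 + 11δ/(1−δ)
24 ≥ 27 − 16δ
δ ≥ 3/16.

3/16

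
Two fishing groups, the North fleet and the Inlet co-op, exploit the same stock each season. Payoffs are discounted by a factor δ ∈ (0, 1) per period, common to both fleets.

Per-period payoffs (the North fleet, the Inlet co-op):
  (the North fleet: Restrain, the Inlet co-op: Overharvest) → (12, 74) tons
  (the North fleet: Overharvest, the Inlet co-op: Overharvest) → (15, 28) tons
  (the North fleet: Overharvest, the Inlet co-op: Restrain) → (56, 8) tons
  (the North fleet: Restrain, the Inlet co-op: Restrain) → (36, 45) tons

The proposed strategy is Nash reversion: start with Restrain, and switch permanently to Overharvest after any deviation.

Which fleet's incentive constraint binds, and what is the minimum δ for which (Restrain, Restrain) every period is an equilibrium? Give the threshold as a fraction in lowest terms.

the North fleet's threshold: (56−36)/(56−15) = 20/41.
the Inlet co-op's threshold: (74−45)/(74−28) = 29/46.
20/41 < 29/46, so the Inlet co-op binds and δ* = 29/46.

the Inlet co-op; δ ≥ 29/46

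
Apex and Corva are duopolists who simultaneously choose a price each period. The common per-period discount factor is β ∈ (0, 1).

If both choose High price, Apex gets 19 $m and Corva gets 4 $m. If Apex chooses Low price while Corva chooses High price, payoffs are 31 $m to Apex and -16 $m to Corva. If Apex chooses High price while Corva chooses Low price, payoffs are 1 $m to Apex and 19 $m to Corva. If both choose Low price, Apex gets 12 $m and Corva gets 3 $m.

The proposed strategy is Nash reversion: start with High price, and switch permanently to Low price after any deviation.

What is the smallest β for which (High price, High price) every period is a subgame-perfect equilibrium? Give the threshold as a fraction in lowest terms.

15/16

Apex's threshold: (31−19)/(31−12) = 12/19.
Corva's threshold: (19−4)/(19−3) = 15/16.
12/19 < 15/16, so Corva binds and β* = 15/16.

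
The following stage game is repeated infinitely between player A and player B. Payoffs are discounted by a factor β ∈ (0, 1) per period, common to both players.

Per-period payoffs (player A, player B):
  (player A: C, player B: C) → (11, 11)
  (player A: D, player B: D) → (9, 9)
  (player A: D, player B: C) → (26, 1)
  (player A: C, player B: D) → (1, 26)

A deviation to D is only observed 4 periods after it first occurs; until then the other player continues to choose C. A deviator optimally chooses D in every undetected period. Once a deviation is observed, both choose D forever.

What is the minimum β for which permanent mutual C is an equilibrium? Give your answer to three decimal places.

Deviating for the 4 undetected periods gains 26−11 = 15 per period over cooperation, then loses 11−9 = 2 per period forever once punishment starts.
Gain: 15(1 + β + … + β^3); loss: 2·β^4/(1−β).
No profitable deviation ⇔ 15(1−β^4) ≤ 2·β^4, i.e. β^4 ≥ 15/(15+2) = 15/17.
Hence β ≥ (15/17)^(1/4) ≈ 0.969.

0.969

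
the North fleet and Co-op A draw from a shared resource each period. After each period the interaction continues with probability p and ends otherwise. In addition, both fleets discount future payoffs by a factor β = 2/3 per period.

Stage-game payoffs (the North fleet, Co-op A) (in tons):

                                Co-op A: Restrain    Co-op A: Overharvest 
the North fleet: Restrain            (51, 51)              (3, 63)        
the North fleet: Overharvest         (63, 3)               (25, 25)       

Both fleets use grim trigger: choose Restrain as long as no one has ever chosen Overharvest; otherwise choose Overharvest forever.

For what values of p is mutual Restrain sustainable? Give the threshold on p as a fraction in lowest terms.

Expected continuation weight on next period's payoff is β·p = 2/3·p, which plays the role of the discount factor.
Cooperation requires 2/3·p ≥ (63−51)/(63−25) = 6/19, hence p ≥ 9/19.

9/19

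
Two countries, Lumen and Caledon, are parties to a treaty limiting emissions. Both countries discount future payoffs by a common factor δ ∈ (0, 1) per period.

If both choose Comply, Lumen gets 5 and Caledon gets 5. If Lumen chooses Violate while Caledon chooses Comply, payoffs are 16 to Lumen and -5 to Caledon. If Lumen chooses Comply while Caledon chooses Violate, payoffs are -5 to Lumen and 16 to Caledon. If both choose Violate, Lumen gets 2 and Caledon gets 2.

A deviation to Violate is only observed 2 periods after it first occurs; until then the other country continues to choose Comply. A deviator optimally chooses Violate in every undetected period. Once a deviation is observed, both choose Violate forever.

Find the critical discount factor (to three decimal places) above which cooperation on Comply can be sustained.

0.886

The best deviation is to choose Violate for all 2 undetected periods, earning 16 each, then 2 forever once detected.
Deviation value: 16(1−δ^2)/(1−δ) + 2δ^2/(1−δ); cooperation value: 5/(1−δ).
IC: 5 ≥ 16(1−δ^2) + 2δ^2 = 16 − 14δ^2.
So δ^2 ≥ 11/14, giving δ ≥ (11/14)^(1/2) ≈ 0.886.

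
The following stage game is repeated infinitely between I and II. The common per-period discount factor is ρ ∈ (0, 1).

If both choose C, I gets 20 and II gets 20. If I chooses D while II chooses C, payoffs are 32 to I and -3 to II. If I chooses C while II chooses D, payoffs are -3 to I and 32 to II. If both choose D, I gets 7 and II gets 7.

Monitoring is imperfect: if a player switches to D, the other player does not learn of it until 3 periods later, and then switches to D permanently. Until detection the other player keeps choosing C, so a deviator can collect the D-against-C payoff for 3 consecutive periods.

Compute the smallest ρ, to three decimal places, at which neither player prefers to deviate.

The best deviation is to choose D for all 3 undetected periods, earning 32 each, then 7 forever once detected.
Deviation value: 32(1−ρ^3)/(1−ρ) + 7ρ^3/(1−ρ); cooperation value: 20/(1−ρ).
IC: 20 ≥ 32(1−ρ^3) + 7ρ^3 = 32 − 25ρ^3.
So ρ^3 ≥ 12/25, giving ρ ≥ (12/25)^(1/3) ≈ 0.783.

0.783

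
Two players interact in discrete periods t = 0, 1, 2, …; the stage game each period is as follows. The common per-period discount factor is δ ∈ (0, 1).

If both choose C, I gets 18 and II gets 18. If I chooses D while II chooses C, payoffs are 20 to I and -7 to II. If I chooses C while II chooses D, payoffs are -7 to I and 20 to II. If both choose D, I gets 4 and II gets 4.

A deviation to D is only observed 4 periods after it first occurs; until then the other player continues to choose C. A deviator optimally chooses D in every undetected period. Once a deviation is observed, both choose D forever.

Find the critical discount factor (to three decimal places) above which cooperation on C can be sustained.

0.595

The best deviation is to choose D for all 4 undetected periods, earning 20 each, then 4 forever once detected.
Deviation value: 20(1−δ^4)/(1−δ) + 4δ^4/(1−δ); cooperation value: 18/(1−δ).
IC: 18 ≥ 20(1−δ^4) + 4δ^4 = 20 − 16δ^4.
So δ^4 ≥ 2/16 = 1/8, giving δ ≥ (1/8)^(1/4) ≈ 0.595.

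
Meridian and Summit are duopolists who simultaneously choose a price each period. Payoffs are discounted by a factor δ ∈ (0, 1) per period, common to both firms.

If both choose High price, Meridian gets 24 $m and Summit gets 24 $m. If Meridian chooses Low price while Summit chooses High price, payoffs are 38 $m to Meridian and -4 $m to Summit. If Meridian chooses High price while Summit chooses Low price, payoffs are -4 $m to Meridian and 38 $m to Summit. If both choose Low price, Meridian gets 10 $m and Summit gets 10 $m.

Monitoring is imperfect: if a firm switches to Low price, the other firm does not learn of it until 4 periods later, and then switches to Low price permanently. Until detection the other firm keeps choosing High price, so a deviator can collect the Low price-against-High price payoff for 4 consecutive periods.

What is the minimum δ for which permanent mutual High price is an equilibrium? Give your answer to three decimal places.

A deviator earns 38 for 4 periods, then 10 forever; cooperating earns 24 forever. Multiplying the IC by (1−δ):
24 ≥ 38(1−δ^4) + 10δ^4, so 28·δ^4 ≥ 14 and δ^4 ≥ 1/2.
δ ≥ (1/2)^(1/4) ≈ 0.841.

0.841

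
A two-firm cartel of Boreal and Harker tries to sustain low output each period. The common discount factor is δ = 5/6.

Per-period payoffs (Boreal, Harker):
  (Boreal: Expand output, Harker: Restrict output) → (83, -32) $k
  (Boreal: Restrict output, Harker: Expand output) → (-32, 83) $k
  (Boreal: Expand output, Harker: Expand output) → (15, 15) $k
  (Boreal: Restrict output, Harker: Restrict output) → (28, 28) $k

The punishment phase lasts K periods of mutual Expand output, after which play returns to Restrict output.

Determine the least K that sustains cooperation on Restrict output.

11

IC: δ(1−δ^K)/(1−δ) ≥ (83−28)/(28−15) = 55/13.
With δ = 5/6: need 1 − δ^K ≥ 55/13·(1−5/6)/(5/6), i.e. δ^K ≤ 0.1538.
Since (5/6)^10 = 0.1615 and (5/6)^11 = 0.1346, the smallest such K is 11.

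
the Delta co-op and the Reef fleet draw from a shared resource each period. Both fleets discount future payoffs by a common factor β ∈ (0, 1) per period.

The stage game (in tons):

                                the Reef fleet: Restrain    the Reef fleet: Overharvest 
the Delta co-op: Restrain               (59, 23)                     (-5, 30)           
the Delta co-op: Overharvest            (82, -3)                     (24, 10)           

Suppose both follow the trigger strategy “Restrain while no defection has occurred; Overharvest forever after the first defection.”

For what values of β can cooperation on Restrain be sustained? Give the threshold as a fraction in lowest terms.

the Delta co-op's threshold: (82−59)/(82−24) = 23/58.
the Reef fleet's threshold: (30−23)/(30−10) = 7/20.
23/58 > 7/20, so the Delta co-op binds and β* = 23/58.

23/58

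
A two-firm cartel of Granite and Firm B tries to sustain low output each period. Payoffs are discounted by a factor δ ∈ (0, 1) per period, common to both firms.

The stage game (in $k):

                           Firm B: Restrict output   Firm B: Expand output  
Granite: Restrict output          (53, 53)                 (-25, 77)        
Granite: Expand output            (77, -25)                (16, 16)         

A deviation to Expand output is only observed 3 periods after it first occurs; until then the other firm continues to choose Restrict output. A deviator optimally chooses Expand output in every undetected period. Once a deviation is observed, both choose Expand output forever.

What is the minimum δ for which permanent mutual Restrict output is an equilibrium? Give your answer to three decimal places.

A deviator earns 77 for 3 periods, then 16 forever; cooperating earns 53 forever. Multiplying the IC by (1−δ):
53 ≥ 77(1−δ^3) + 16δ^3, so 61·δ^3 ≥ 24 and δ^3 ≥ 24/61.
δ ≥ (24/61)^(1/3) ≈ 0.733.

0.733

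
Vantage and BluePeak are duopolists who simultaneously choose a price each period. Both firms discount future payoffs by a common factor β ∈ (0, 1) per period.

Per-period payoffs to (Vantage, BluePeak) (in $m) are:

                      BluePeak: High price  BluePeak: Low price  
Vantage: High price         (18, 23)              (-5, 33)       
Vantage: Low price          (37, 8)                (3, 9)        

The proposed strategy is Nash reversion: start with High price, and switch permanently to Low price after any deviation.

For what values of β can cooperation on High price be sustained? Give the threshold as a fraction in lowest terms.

Vantage: cooperation gives 18 each period; deviation gives 37 once then 3 forever.
  18/(1−β) ≥ 37 + 3β/(1−β) ⇒ β ≥ 19/34.
BluePeak: cooperation gives 23 each period; deviation gives 33 once then 9 forever.
  β ≥ 10/24 = 5/12.
Both must hold, so the binding constraint is Vantage's: β ≥ 19/34.

19/34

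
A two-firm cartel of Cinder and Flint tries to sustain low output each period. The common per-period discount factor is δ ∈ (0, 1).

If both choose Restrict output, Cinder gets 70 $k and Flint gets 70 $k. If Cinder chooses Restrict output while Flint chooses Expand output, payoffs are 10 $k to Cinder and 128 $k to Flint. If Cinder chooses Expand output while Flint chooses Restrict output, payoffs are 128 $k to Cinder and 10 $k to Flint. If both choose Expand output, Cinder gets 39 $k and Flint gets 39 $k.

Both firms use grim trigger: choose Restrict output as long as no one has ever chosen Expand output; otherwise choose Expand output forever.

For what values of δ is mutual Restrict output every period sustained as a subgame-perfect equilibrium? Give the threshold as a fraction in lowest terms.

Cooperation forever yields 70 each period: 70/(1−δ).
Deviating yields 128 once, then 39 forever: 128 + 39δ/(1−δ).
No profitable deviation requires 70/(1−δ) ≥ 128 + 39δ/(1−δ).
Multiplying by (1−δ): 70 ≥ 128(1−δ) + 39δ = 128 − 89δ.
So 89δ ≥ 58, i.e. δ ≥ 58/89.

58/89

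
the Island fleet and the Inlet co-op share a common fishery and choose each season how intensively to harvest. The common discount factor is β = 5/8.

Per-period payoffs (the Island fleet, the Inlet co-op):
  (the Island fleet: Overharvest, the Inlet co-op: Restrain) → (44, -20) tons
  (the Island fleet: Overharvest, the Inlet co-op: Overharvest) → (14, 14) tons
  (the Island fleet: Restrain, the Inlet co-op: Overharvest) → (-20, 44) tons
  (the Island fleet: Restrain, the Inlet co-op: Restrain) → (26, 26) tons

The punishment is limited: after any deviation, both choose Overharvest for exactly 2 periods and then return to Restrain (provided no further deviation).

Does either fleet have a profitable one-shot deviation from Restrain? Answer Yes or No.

IC: β+…+β^2 ≥ (44−26)/(26−14) = 3/2.
At β = 5/8: partial sum = 1.0156 < 1.5000. Cooperation not sustainable.

Yes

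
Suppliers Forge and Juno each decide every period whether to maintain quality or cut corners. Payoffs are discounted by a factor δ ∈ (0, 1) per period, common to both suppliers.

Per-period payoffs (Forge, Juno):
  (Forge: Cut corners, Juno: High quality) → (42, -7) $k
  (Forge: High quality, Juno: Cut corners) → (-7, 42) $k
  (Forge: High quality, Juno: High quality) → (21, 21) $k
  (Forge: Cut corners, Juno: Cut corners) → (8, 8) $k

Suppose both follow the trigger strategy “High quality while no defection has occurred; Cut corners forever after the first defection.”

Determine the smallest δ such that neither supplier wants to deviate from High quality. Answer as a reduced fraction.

One-period gain from deviating is 42 − 21 = 21. The loss is 21 − 8 = 13 in every subsequent period, with present value 13·δ/(1−δ).
Deviation is unprofitable when 13·δ/(1−δ) ≥ 21, i.e. δ/(1−δ) ≥ 21/13.
Equivalently δ ≥ 21/(21+13) = 21/34.

21/34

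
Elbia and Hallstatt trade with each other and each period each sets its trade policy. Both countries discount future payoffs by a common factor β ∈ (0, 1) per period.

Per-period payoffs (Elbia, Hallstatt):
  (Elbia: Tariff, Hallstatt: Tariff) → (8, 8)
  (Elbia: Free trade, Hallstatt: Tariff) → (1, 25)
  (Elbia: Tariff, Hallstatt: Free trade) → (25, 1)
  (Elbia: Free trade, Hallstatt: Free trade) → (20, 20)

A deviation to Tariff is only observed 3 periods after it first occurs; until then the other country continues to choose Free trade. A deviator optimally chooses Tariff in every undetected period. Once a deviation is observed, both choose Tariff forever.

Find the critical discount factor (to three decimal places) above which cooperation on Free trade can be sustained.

The best deviation is to choose Tariff for all 3 undetected periods, earning 25 each, then 8 forever once detected.
Deviation value: 25(1−β^3)/(1−β) + 8β^3/(1−β); cooperation value: 20/(1−β).
IC: 20 ≥ 25(1−β^3) + 8β^3 = 25 − 17β^3.
So β^3 ≥ 5/17, giving β ≥ (5/17)^(1/3) ≈ 0.665.

0.665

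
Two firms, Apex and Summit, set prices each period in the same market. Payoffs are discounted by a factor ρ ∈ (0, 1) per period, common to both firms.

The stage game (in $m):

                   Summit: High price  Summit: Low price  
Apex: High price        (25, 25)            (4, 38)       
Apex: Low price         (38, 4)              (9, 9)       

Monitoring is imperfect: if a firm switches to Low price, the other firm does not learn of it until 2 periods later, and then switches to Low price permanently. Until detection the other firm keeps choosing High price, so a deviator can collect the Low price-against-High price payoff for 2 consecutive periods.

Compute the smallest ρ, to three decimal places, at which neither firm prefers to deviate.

0.670

A deviator earns 38 for 2 periods, then 9 forever; cooperating earns 25 forever. Multiplying the IC by (1−ρ):
25 ≥ 38(1−ρ^2) + 9ρ^2, so 29·ρ^2 ≥ 13 and ρ^2 ≥ 13/29.
ρ ≥ (13/29)^(1/2) ≈ 0.670.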